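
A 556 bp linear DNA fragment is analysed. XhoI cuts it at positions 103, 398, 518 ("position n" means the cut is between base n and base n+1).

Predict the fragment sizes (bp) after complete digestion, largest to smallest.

Linear molecule, 3 cuts → 4 fragments:
  103 − 0 = 103 bp
  398 − 103 = 295 bp
  518 − 398 = 120 bp
  556 − 518 = 38 bp
Sorted largest to smallest: 295, 120, 103, 38 bp.

295, 120, 103, 38 bp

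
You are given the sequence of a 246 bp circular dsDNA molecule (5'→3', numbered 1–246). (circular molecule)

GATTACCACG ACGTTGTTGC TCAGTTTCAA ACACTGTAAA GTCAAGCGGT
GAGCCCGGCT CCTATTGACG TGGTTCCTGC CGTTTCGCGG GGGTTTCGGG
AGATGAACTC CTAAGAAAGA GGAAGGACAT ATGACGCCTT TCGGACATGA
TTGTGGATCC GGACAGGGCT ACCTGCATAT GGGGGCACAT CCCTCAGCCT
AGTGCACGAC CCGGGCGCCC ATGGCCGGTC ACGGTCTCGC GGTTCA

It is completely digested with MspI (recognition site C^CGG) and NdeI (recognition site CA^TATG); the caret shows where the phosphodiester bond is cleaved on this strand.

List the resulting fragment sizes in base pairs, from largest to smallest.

MspI sites (CCGG) start at positions 55, 159, 211, 225.
MspI cuts after the first base of each site, so after positions 55, 159, 211, 225.
NdeI sites (CATATG) start at positions 128, 176.
NdeI cuts after base 2 of each site, so after positions 129, 177.
Combined cut positions: 55, 129, 159, 177, 211, 225.
Circular molecule, 6 cuts → 6 fragments:
  56–129 → 74 bp
  130–159 → 30 bp
  160–177 → 18 bp
  178–211 → 34 bp
  212–225 → 14 bp
  226–246 then 1–55 → 21 + 55 = 76 bp
Sorted largest to smallest: 76, 74, 34, 30, 18, 14 bp.

76, 74, 34, 30, 18, 14 bp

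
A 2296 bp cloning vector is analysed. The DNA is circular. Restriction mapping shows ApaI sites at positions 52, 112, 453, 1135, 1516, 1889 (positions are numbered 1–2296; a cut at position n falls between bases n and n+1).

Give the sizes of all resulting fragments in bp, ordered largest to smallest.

Circular molecule, 6 cuts → 6 fragments:
  112 − 52 = 60 bp
  453 − 112 = 341 bp
  1135 − 453 = 682 bp
  1516 − 1135 = 381 bp
  1889 − 1516 = 373 bp
  wrap: 2296 − 1889 + 52 = 459 bp
Sorted largest to smallest: 682, 459, 381, 373, 341, 60 bp.

682, 459, 381, 373, 341, 60 bp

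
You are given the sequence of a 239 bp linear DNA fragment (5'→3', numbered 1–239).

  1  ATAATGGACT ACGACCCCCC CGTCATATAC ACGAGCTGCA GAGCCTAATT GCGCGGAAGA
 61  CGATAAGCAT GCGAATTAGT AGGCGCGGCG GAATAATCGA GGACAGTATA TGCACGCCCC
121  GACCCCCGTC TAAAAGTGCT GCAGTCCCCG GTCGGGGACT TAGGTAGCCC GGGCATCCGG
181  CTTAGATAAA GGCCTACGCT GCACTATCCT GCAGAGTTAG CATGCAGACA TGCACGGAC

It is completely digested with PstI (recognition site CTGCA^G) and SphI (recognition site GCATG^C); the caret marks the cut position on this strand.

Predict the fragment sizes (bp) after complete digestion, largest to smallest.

PstI sites (CTGCAG) start at positions 36, 139, 209.
PstI cuts after base 5 of each site (before the last base), so after positions 40, 143, 213.
SphI sites (GCATGC) start at positions 67, 220.
SphI cuts after base 5 of each site (before the last base), so after positions 71, 224.
Combined cut positions: 40, 71, 143, 213, 224.
Linear molecule, 5 cuts → 6 fragments:
  1–40 → 40 bp
  41–71 → 31 bp
  72–143 → 72 bp
  144–213 → 70 bp
  214–224 → 11 bp
  225–239 → 15 bp
Sorted largest to smallest: 72, 70, 40, 31, 15, 11 bp.

72, 70, 40, 31, 15, 11 bp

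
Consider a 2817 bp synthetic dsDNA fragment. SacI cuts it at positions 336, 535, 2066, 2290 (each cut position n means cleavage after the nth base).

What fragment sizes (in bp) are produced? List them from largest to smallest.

Linear molecule, 4 cuts → 5 fragments:
  336 − 0 = 336 bp
  535 − 336 = 199 bp
  2066 − 535 = 1531 bp
  2290 − 2066 = 224 bp
  2817 − 2290 = 527 bp
Sorted largest to smallest: 1531, 527, 336, 224, 199 bp.

1531, 527, 336, 224, 199 bp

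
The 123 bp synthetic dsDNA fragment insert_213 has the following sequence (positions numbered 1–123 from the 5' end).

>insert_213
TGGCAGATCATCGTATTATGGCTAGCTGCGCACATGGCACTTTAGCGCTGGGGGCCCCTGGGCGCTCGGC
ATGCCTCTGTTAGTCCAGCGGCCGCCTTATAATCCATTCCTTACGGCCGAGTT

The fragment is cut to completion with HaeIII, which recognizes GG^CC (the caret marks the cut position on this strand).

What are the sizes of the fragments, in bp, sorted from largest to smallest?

HaeIII sites (GGCC) start at positions 53, 90, 115.
HaeIII cuts after base 2 of each site, so after positions 54, 91, 116.
Linear molecule, 3 cuts → 4 fragments:
  1–54 → 54 bp
  55–91 → 37 bp
  92–116 → 25 bp
  117–123 → 7 bp
Sorted largest to smallest: 54, 37, 25, 7 bp.

54, 37, 25, 7 bp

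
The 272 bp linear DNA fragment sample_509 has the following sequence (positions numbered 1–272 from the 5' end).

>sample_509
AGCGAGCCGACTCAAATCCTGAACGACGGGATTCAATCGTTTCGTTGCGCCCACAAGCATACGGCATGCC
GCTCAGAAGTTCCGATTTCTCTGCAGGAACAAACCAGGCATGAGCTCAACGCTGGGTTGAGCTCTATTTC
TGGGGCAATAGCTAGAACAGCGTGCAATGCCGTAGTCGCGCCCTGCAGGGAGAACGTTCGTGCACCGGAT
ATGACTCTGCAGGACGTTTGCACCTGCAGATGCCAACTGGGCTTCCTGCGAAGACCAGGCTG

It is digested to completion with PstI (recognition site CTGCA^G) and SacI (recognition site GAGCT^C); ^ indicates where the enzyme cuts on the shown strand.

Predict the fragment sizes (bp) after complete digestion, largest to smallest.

95, 54, 34, 34, 21, 17, 17 bp

PstI sites (CTGCAG) start at positions 91, 183, 217, 234.
PstI cuts after base 5 of each site (before the last base), so after positions 95, 187, 221, 238.
SacI sites (GAGCTC) start at positions 112, 129.
SacI cuts after base 5 of each site (before the last base), so after positions 116, 133.
Combined cut positions: 95, 116, 133, 187, 221, 238.
Linear molecule, 6 cuts → 7 fragments:
  1–95 → 95 bp
  96–116 → 21 bp
  117–133 → 17 bp
  134–187 → 54 bp
  188–221 → 34 bp
  222–238 → 17 bp
  239–272 → 34 bp
Sorted largest to smallest: 95, 54, 34, 34, 21, 17, 17 bp.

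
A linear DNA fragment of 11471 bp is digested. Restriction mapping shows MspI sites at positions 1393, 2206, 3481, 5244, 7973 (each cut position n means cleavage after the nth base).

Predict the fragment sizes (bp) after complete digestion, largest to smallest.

Linear molecule, 5 cuts → 6 fragments:
  1393 − 0 = 1393 bp
  2206 − 1393 = 813 bp
  3481 − 2206 = 1275 bp
  5244 − 3481 = 1763 bp
  7973 − 5244 = 2729 bp
  11471 − 7973 = 3498 bp
Sorted largest to smallest: 3498, 2729, 1763, 1393, 1275, 813 bp.

3498, 2729, 1763, 1393, 1275, 813 bp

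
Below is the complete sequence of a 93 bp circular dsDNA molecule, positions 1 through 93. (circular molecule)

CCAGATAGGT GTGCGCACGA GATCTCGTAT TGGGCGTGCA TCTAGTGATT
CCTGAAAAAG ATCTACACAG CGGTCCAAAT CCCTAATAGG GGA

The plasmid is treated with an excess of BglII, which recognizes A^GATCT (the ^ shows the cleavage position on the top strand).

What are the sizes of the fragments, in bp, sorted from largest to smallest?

54, 39 bp

BglII sites (AGATCT) start at positions 20, 59.
BglII cuts after the first base of each site, so after positions 20, 59.
Circular molecule, 2 cuts → 2 fragments:
  21–59 → 39 bp
  60–93 then 1–20 → 34 + 20 = 54 bp
Sorted largest to smallest: 54, 39 bp.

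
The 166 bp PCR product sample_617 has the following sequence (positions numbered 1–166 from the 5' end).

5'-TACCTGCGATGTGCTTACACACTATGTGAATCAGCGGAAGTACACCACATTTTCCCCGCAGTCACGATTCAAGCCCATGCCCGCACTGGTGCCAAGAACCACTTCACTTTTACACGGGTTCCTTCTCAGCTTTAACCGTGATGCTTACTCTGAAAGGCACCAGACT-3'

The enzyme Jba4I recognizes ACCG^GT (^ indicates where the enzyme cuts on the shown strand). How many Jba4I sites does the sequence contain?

0

No occurrence of ACCGGT is present in the sequence.
Jba4I does not cut: 0 sites.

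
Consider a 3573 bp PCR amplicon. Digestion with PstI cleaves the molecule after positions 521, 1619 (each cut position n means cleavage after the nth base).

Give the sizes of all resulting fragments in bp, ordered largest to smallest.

Linear molecule, 2 cuts → 3 fragments:
  521 − 0 = 521 bp
  1619 − 521 = 1098 bp
  3573 − 1619 = 1954 bp
Sorted largest to smallest: 1954, 1098, 521 bp.

1954, 1098, 521 bp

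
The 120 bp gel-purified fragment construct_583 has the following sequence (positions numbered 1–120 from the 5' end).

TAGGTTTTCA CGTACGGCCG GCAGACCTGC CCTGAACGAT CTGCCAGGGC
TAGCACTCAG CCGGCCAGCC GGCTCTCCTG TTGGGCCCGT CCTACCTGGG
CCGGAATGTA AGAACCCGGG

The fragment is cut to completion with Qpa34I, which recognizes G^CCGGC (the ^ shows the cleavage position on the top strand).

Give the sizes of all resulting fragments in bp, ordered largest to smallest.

Qpa34I sites (GCCGGC) start at positions 17, 60, 68.
Qpa34I cuts after the first base of each site, so after positions 17, 60, 68.
Linear molecule, 3 cuts → 4 fragments:
  1–17 → 17 bp
  18–60 → 43 bp
  61–68 → 8 bp
  69–120 → 52 bp
Sorted largest to smallest: 52, 43, 17, 8 bp.

52, 43, 17, 8 bp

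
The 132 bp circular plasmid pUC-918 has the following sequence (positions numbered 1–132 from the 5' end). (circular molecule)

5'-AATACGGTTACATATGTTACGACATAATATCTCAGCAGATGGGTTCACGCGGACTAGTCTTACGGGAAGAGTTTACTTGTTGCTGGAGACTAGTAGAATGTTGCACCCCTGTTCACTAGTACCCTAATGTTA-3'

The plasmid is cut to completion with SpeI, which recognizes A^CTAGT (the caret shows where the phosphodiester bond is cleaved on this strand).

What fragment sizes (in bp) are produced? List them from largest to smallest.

70, 36, 26 bp

SpeI sites (ACTAGT) start at positions 53, 89, 115.
SpeI cuts after the first base of each site, so after positions 53, 89, 115.
Circular molecule, 3 cuts → 3 fragments:
  54–89 → 36 bp
  90–115 → 26 bp
  116–132 then 1–53 → 17 + 53 = 70 bp
Sorted largest to smallest: 70, 36, 26 bp.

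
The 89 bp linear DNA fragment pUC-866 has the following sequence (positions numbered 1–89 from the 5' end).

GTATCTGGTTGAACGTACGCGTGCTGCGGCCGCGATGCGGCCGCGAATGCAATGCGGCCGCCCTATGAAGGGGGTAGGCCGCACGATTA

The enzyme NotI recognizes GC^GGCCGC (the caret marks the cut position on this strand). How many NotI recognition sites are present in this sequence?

GCGGCCGC occurs starting at positions 26, 37, 54.
NotI cuts at 3 sites.

3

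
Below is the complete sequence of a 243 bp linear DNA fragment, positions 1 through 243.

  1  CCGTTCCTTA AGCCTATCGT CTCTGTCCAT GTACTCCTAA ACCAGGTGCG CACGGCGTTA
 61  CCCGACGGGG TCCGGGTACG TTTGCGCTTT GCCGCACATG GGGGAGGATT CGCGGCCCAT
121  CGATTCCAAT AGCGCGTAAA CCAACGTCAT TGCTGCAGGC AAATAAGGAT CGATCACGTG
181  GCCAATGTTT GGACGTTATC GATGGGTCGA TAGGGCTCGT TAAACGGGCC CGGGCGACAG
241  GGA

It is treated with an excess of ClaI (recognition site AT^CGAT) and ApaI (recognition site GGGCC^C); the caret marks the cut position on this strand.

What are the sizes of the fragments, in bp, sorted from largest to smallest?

ClaI sites (ATCGAT) start at positions 119, 169, 198.
ClaI cuts after base 2 of each site, so after positions 120, 170, 199.
The ApaI site (GGGCCC) starts at position 226.
ApaI cuts after base 5 of each site (before the last base), so after position 230.
Combined cut positions: 120, 170, 199, 230.
Linear molecule, 4 cuts → 5 fragments:
  1–120 → 120 bp
  121–170 → 50 bp
  171–199 → 29 bp
  200–230 → 31 bp
  231–243 → 13 bp
Sorted largest to smallest: 120, 50, 31, 29, 13 bp.

120, 50, 31, 29, 13 bp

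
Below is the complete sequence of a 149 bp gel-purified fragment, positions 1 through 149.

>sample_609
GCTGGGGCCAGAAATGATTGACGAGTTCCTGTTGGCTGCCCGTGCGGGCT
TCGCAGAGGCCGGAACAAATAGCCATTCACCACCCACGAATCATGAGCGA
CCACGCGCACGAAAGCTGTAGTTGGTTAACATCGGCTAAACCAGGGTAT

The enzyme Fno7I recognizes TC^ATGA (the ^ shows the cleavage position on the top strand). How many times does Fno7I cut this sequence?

1

TCATGA occurs starting at position 91.
Fno7I cuts at 1 site.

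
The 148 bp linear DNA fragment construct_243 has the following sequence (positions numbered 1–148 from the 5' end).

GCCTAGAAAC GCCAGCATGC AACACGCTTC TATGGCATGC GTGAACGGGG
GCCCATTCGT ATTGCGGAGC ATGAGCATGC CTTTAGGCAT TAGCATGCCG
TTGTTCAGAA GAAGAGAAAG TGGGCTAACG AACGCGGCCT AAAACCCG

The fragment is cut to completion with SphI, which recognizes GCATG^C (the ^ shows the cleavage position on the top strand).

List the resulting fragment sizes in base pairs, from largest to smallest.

SphI sites (GCATGC) start at positions 15, 35, 75, 93.
SphI cuts after base 5 of each site (before the last base), so after positions 19, 39, 79, 97.
Linear molecule, 4 cuts → 5 fragments:
  1–19 → 19 bp
  20–39 → 20 bp
  40–79 → 40 bp
  80–97 → 18 bp
  98–148 → 51 bp
Sorted largest to smallest: 51, 40, 20, 19, 18 bp.

51, 40, 20, 19, 18 bp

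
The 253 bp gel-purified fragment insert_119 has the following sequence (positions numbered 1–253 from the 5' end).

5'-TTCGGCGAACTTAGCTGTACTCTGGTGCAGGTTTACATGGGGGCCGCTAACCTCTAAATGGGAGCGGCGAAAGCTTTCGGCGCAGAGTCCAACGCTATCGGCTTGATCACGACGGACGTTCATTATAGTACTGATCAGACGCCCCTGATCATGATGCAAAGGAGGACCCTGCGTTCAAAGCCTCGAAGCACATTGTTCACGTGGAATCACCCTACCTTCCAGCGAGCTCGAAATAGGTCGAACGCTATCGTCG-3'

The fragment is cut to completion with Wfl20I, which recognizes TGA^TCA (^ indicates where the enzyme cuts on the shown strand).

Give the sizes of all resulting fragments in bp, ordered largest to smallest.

106, 105, 28, 14 bp

Wfl20I sites (TGATCA) start at positions 104, 132, 146.
Wfl20I cuts after base 3 of each site, so after positions 106, 134, 148.
Linear molecule, 3 cuts → 4 fragments:
  1–106 → 106 bp
  107–134 → 28 bp
  135–148 → 14 bp
  149–253 → 105 bp
Sorted largest to smallest: 106, 105, 28, 14 bp.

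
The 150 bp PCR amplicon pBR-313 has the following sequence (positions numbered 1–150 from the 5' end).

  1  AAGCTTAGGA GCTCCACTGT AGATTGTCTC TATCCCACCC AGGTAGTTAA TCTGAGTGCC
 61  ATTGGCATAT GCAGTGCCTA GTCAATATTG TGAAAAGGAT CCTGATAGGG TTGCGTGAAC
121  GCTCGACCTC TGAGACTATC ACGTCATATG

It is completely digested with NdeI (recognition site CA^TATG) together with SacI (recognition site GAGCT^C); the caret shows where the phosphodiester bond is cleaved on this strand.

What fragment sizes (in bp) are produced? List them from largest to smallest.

79, 54, 13, 4 bp

NdeI sites (CATATG) start at positions 66, 145.
NdeI cuts after base 2 of each site, so after positions 67, 146.
The SacI site (GAGCTC) starts at position 9.
SacI cuts after base 5 of each site (before the last base), so after position 13.
Combined cut positions: 13, 67, 146.
Linear molecule, 3 cuts → 4 fragments:
  1–13 → 13 bp
  14–67 → 54 bp
  68–146 → 79 bp
  147–150 → 4 bp
Sorted largest to smallest: 79, 54, 13, 4 bp.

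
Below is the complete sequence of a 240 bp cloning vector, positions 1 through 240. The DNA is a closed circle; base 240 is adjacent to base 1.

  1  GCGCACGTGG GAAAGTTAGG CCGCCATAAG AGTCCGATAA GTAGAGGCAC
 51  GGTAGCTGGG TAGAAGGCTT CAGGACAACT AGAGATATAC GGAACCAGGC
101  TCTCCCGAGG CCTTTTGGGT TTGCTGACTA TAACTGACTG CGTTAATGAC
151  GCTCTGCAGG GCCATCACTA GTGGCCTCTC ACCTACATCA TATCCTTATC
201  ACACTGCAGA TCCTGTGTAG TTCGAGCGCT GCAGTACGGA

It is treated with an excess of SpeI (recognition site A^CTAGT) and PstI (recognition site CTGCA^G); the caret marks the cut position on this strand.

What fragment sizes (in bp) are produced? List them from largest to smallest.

The SpeI site (ACTAGT) starts at position 167.
SpeI cuts after the first base of each site, so after position 167.
PstI sites (CTGCAG) start at positions 154, 204, 229.
PstI cuts after base 5 of each site (before the last base), so after positions 158, 208, 233.
Combined cut positions: 158, 167, 208, 233.
Circular molecule, 4 cuts → 4 fragments:
  159–167 → 9 bp
  168–208 → 41 bp
  209–233 → 25 bp
  234–240 then 1–158 → 7 + 158 = 165 bp
Sorted largest to smallest: 165, 41, 25, 9 bp.

165, 41, 25, 9 bp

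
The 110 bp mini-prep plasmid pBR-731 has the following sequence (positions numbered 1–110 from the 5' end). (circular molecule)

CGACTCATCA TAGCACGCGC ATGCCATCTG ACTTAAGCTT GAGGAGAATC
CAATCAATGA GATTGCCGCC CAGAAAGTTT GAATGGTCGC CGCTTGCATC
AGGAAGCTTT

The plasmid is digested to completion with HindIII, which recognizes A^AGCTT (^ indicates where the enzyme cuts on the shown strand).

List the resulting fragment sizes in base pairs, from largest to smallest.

69, 41 bp

HindIII sites (AAGCTT) start at positions 35, 104.
HindIII cuts after the first base of each site, so after positions 35, 104.
Circular molecule, 2 cuts → 2 fragments:
  36–104 → 69 bp
  105–110 then 1–35 → 6 + 35 = 41 bp
Sorted largest to smallest: 69, 41 bp.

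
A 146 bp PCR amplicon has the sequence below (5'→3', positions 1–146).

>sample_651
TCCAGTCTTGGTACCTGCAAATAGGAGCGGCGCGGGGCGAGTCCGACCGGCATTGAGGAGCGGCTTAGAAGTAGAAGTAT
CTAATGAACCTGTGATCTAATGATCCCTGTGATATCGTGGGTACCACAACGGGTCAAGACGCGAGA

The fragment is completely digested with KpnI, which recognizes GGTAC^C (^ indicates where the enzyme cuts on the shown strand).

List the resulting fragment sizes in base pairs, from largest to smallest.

110, 22, 14 bp

KpnI sites (GGTACC) start at positions 10, 120.
KpnI cuts after base 5 of each site (before the last base), so after positions 14, 124.
Linear molecule, 2 cuts → 3 fragments:
  1–14 → 14 bp
  15–124 → 110 bp
  125–146 → 22 bp
Sorted largest to smallest: 110, 22, 14 bp.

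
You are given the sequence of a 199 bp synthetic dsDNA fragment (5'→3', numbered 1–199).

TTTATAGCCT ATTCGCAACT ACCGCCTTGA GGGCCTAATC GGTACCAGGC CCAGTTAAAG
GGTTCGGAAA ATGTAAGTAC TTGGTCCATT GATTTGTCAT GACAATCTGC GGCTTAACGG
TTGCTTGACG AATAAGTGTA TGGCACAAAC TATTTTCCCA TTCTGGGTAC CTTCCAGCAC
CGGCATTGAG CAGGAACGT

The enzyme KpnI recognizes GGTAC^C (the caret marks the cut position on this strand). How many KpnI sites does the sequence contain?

GGTACC occurs starting at positions 41, 166.
KpnI cuts at 2 sites.

2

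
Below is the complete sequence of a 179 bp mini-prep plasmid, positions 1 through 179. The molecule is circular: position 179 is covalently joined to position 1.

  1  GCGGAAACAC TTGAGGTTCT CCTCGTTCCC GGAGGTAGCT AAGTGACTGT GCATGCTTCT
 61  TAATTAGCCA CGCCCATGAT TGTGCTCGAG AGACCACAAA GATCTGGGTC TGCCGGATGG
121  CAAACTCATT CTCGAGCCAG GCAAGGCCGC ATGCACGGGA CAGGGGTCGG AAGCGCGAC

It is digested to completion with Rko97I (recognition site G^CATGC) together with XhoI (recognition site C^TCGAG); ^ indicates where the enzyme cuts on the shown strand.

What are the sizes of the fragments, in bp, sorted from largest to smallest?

81, 46, 34, 18 bp

Rko97I sites (GCATGC) start at positions 51, 149.
Rko97I cuts after the first base of each site, so after positions 51, 149.
XhoI sites (CTCGAG) start at positions 85, 131.
XhoI cuts after the first base of each site, so after positions 85, 131.
Combined cut positions: 51, 85, 131, 149.
Circular molecule, 4 cuts → 4 fragments:
  52–85 → 34 bp
  86–131 → 46 bp
  132–149 → 18 bp
  150–179 then 1–51 → 30 + 51 = 81 bp
Sorted largest to smallest: 81, 46, 34, 18 bp.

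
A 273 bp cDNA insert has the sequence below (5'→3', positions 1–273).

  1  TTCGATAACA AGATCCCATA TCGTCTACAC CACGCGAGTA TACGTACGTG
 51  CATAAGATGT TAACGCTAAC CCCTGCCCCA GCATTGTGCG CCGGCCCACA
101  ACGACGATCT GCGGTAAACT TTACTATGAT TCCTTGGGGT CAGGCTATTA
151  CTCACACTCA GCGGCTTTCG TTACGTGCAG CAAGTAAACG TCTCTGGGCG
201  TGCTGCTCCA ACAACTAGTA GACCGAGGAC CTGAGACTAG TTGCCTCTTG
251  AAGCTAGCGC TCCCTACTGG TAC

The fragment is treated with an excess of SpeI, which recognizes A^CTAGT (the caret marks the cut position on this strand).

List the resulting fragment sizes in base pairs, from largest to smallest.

214, 37, 22 bp

SpeI sites (ACTAGT) start at positions 214, 236.
SpeI cuts after the first base of each site, so after positions 214, 236.
Linear molecule, 2 cuts → 3 fragments:
  1–214 → 214 bp
  215–236 → 22 bp
  237–273 → 37 bp
Sorted largest to smallest: 214, 37, 22 bp.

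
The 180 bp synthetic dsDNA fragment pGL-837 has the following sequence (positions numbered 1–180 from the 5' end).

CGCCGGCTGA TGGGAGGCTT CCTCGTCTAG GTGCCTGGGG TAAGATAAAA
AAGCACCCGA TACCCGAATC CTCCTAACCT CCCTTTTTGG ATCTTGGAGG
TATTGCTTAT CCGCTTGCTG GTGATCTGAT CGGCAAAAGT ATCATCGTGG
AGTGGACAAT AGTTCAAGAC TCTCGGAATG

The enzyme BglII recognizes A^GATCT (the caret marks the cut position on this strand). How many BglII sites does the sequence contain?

No occurrence of AGATCT is present in the sequence.
BglII does not cut: 0 sites.

0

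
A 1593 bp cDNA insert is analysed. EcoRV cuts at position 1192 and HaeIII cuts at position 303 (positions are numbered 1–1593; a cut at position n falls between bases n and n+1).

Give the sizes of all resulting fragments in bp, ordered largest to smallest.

889, 401, 303 bp

Combined cut positions (sorted): 303, 1192.
Linear molecule, 2 cuts → 3 fragments:
  303 − 0 = 303 bp
  1192 − 303 = 889 bp
  1593 − 1192 = 401 bp
Sorted largest to smallest: 889, 401, 303 bp.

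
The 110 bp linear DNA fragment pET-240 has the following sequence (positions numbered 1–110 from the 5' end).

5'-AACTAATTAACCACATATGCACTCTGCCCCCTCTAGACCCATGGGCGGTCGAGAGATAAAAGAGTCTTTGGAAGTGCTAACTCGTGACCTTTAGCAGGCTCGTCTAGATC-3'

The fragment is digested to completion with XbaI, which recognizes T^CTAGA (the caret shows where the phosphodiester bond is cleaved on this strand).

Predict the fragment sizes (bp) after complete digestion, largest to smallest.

71, 32, 7 bp

XbaI sites (TCTAGA) start at positions 32, 103.
XbaI cuts after the first base of each site, so after positions 32, 103.
Linear molecule, 2 cuts → 3 fragments:
  1–32 → 32 bp
  33–103 → 71 bp
  104–110 → 7 bp
Sorted largest to smallest: 71, 32, 7 bp.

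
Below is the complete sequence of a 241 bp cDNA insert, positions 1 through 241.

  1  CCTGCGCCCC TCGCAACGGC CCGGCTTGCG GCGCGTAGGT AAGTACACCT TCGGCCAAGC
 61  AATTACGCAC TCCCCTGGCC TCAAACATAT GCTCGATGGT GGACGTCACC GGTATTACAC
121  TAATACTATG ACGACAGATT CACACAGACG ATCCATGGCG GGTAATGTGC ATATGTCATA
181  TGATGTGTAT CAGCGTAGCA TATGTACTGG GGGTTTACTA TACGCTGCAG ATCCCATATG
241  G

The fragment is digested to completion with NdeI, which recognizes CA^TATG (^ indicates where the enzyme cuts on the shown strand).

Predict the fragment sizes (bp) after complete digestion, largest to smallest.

87, 84, 36, 22, 7, 5 bp

NdeI sites (CATATG) start at positions 86, 170, 177, 199, 235.
NdeI cuts after base 2 of each site, so after positions 87, 171, 178, 200, 236.
Linear molecule, 5 cuts → 6 fragments:
  1–87 → 87 bp
  88–171 → 84 bp
  172–178 → 7 bp
  179–200 → 22 bp
  201–236 → 36 bp
  237–241 → 5 bp
Sorted largest to smallest: 87, 84, 36, 22, 7, 5 bp.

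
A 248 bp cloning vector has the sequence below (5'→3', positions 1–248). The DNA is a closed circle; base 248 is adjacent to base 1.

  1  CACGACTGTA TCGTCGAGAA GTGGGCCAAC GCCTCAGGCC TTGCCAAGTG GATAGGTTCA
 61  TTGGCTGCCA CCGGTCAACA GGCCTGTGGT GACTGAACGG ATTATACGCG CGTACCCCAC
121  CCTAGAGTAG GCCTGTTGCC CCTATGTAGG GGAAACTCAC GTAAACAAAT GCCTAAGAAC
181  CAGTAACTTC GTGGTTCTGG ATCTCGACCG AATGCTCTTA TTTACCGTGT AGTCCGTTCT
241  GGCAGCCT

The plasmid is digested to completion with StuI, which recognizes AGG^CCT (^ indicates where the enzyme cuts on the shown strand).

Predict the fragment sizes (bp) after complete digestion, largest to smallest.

155, 49, 44 bp

StuI sites (AGGCCT) start at positions 36, 80, 129.
StuI cuts after base 3 of each site, so after positions 38, 82, 131.
Circular molecule, 3 cuts → 3 fragments:
  39–82 → 44 bp
  83–131 → 49 bp
  132–248 then 1–38 → 117 + 38 = 155 bp
Sorted largest to smallest: 155, 49, 44 bp.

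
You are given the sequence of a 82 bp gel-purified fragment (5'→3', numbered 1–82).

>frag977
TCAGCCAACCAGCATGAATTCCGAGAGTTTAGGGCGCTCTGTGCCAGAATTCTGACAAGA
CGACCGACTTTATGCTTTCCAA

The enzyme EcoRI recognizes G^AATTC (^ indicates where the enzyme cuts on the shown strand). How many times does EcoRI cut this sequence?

2

GAATTC occurs starting at positions 16, 47.
EcoRI cuts at 2 sites.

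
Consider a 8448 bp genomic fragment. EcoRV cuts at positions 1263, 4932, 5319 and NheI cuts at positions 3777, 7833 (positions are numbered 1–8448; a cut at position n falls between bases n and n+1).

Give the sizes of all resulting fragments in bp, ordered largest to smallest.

Combined cut positions (sorted): 1263, 3777, 4932, 5319, 7833.
Linear molecule, 5 cuts → 6 fragments:
  1263 − 0 = 1263 bp
  3777 − 1263 = 2514 bp
  4932 − 3777 = 1155 bp
  5319 − 4932 = 387 bp
  7833 − 5319 = 2514 bp
  8448 − 7833 = 615 bp
Sorted largest to smallest: 2514, 2514, 1263, 1155, 615, 387 bp.

2514, 2514, 1263, 1155, 615, 387 bp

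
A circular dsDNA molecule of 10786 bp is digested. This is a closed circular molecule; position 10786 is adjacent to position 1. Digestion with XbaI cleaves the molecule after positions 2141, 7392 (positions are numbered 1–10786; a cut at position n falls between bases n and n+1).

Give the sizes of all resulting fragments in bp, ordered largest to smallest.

Circular molecule, 2 cuts → 2 fragments:
  7392 − 2141 = 5251 bp
  wrap: 10786 − 7392 + 2141 = 5535 bp
Sorted largest to smallest: 5535, 5251 bp.

5535, 5251 bp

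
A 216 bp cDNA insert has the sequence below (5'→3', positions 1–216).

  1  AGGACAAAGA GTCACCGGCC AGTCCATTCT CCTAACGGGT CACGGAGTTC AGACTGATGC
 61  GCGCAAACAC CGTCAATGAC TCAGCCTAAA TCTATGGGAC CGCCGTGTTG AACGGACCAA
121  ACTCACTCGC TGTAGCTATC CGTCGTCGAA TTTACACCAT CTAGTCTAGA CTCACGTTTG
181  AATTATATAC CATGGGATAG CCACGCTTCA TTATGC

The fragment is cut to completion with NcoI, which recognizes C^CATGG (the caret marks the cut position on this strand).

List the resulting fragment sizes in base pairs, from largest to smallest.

The NcoI site (CCATGG) starts at position 190.
NcoI cuts after the first base of each site, so after position 190.
Linear molecule, 1 cut → 2 fragments:
  1–190 → 190 bp
  191–216 → 26 bp
Sorted largest to smallest: 190, 26 bp.

190, 26 bp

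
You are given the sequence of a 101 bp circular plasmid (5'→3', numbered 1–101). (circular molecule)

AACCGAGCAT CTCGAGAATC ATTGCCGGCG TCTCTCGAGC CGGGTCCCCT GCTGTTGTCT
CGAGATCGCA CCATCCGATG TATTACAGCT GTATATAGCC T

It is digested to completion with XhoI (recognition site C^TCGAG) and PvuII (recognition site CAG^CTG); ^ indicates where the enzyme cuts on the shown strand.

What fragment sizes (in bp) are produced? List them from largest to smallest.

29, 25, 24, 23 bp

XhoI sites (CTCGAG) start at positions 11, 34, 59.
XhoI cuts after the first base of each site, so after positions 11, 34, 59.
The PvuII site (CAGCTG) starts at position 86.
PvuII cuts after base 3 of each site, so after position 88.
Combined cut positions: 11, 34, 59, 88.
Circular molecule, 4 cuts → 4 fragments:
  12–34 → 23 bp
  35–59 → 25 bp
  60–88 → 29 bp
  89–101 then 1–11 → 13 + 11 = 24 bp
Sorted largest to smallest: 29, 25, 24, 23 bp.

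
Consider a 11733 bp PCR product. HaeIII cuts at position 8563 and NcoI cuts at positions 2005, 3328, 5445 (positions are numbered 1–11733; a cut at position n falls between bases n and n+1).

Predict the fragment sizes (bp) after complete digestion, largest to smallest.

Combined cut positions (sorted): 2005, 3328, 5445, 8563.
Linear molecule, 4 cuts → 5 fragments:
  2005 − 0 = 2005 bp
  3328 − 2005 = 1323 bp
  5445 − 3328 = 2117 bp
  8563 − 5445 = 3118 bp
  11733 − 8563 = 3170 bp
Sorted largest to smallest: 3170, 3118, 2117, 2005, 1323 bp.

3170, 3118, 2117, 2005, 1323 bp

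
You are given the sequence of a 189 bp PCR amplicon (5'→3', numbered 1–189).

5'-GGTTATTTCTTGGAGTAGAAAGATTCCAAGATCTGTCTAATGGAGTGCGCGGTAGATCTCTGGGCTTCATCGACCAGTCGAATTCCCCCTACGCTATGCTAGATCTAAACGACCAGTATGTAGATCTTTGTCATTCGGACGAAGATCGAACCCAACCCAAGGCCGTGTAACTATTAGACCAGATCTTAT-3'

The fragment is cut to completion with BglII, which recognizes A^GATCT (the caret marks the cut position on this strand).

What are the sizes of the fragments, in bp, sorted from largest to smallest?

59, 47, 29, 25, 21, 8 bp

BglII sites (AGATCT) start at positions 29, 54, 101, 122, 181.
BglII cuts after the first base of each site, so after positions 29, 54, 101, 122, 181.
Linear molecule, 5 cuts → 6 fragments:
  1–29 → 29 bp
  30–54 → 25 bp
  55–101 → 47 bp
  102–122 → 21 bp
  123–181 → 59 bp
  182–189 → 8 bp
Sorted largest to smallest: 59, 47, 29, 25, 21, 8 bp.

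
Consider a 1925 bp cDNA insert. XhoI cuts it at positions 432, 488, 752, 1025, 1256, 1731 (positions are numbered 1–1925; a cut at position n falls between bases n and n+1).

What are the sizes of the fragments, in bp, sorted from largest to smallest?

475, 432, 273, 264, 231, 194, 56 bp

Linear molecule, 6 cuts → 7 fragments:
  432 − 0 = 432 bp
  488 − 432 = 56 bp
  752 − 488 = 264 bp
  1025 − 752 = 273 bp
  1256 − 1025 = 231 bp
  1731 − 1256 = 475 bp
  1925 − 1731 = 194 bp
Sorted largest to smallest: 475, 432, 273, 264, 231, 194, 56 bp.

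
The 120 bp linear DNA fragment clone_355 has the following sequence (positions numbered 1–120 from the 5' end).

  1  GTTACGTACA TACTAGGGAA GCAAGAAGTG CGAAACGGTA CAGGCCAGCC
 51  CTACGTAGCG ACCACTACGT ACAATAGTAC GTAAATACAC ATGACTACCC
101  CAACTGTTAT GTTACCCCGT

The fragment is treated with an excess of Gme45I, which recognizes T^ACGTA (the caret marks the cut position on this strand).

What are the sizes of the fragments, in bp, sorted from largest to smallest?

49, 42, 14, 12, 3 bp

Gme45I sites (TACGTA) start at positions 3, 52, 66, 78.
Gme45I cuts after the first base of each site, so after positions 3, 52, 66, 78.
Linear molecule, 4 cuts → 5 fragments:
  1–3 → 3 bp
  4–52 → 49 bp
  53–66 → 14 bp
  67–78 → 12 bp
  79–120 → 42 bp
Sorted largest to smallest: 49, 42, 14, 12, 3 bp.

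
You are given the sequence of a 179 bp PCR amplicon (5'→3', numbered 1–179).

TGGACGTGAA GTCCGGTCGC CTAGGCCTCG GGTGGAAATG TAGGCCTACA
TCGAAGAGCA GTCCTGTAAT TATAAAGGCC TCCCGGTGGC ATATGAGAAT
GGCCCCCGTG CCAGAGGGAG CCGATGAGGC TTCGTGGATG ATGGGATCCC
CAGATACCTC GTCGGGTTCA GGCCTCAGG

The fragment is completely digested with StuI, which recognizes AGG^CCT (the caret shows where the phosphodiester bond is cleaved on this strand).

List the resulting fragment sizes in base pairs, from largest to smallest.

StuI sites (AGGCCT) start at positions 23, 42, 76, 170.
StuI cuts after base 3 of each site, so after positions 25, 44, 78, 172.
Linear molecule, 4 cuts → 5 fragments:
  1–25 → 25 bp
  26–44 → 19 bp
  45–78 → 34 bp
  79–172 → 94 bp
  173–179 → 7 bp
Sorted largest to smallest: 94, 34, 25, 19, 7 bp.

94, 34, 25, 19, 7 bp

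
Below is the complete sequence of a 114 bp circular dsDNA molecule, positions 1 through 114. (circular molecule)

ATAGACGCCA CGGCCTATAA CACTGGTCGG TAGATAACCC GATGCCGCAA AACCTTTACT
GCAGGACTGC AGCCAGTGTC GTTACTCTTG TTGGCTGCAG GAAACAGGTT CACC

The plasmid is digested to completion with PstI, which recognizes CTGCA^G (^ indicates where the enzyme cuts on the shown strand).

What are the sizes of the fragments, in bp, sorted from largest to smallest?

78, 28, 8 bp

PstI sites (CTGCAG) start at positions 59, 67, 95.
PstI cuts after base 5 of each site (before the last base), so after positions 63, 71, 99.
Circular molecule, 3 cuts → 3 fragments:
  64–71 → 8 bp
  72–99 → 28 bp
  100–114 then 1–63 → 15 + 63 = 78 bp
Sorted largest to smallest: 78, 28, 8 bp.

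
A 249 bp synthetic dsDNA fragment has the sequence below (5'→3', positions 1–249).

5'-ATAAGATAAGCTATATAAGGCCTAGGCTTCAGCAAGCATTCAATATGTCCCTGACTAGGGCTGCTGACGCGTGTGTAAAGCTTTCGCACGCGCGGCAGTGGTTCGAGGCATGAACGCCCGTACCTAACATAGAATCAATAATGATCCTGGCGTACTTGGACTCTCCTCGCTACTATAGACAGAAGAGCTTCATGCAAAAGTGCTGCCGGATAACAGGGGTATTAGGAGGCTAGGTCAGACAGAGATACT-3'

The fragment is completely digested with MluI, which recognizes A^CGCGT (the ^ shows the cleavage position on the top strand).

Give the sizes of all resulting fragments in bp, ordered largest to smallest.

The MluI site (ACGCGT) starts at position 67.
MluI cuts after the first base of each site, so after position 67.
Linear molecule, 1 cut → 2 fragments:
  1–67 → 67 bp
  68–249 → 182 bp
Sorted largest to smallest: 182, 67 bp.

182, 67 bp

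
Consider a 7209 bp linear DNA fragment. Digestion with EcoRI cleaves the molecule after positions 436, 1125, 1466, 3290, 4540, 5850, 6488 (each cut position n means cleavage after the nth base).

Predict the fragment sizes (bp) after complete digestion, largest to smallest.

1824, 1310, 1250, 721, 689, 638, 436, 341 bp

Linear molecule, 7 cuts → 8 fragments:
  436 − 0 = 436 bp
  1125 − 436 = 689 bp
  1466 − 1125 = 341 bp
  3290 − 1466 = 1824 bp
  4540 − 3290 = 1250 bp
  5850 − 4540 = 1310 bp
  6488 − 5850 = 638 bp
  7209 − 6488 = 721 bp
Sorted largest to smallest: 1824, 1310, 1250, 721, 689, 638, 436, 341 bp.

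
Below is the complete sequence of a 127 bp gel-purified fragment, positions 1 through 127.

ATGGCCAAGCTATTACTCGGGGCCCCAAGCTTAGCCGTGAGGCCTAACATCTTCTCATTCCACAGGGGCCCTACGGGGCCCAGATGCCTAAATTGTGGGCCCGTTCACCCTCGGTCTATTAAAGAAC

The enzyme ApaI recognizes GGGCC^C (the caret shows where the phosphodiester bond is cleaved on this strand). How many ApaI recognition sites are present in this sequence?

GGGCCC occurs starting at positions 20, 66, 76, 97.
ApaI cuts at 4 sites.

4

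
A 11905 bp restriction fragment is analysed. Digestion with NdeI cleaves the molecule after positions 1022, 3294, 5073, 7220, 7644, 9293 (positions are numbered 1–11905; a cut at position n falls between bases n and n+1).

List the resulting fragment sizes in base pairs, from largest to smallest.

Linear molecule, 6 cuts → 7 fragments:
  1022 − 0 = 1022 bp
  3294 − 1022 = 2272 bp
  5073 − 3294 = 1779 bp
  7220 − 5073 = 2147 bp
  7644 − 7220 = 424 bp
  9293 − 7644 = 1649 bp
  11905 − 9293 = 2612 bp
Sorted largest to smallest: 2612, 2272, 2147, 1779, 1649, 1022, 424 bp.

2612, 2272, 2147, 1779, 1649, 1022, 424 bp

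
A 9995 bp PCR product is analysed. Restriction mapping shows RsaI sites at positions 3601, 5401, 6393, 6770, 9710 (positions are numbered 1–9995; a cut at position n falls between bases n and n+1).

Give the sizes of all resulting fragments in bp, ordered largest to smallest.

3601, 2940, 1800, 992, 377, 285 bp

Linear molecule, 5 cuts → 6 fragments:
  3601 − 0 = 3601 bp
  5401 − 3601 = 1800 bp
  6393 − 5401 = 992 bp
  6770 − 6393 = 377 bp
  9710 − 6770 = 2940 bp
  9995 − 9710 = 285 bp
Sorted largest to smallest: 3601, 2940, 1800, 992, 377, 285 bp.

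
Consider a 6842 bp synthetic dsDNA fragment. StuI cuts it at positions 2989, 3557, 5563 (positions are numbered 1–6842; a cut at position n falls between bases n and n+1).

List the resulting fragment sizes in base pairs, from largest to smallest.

Linear molecule, 3 cuts → 4 fragments:
  2989 − 0 = 2989 bp
  3557 − 2989 = 568 bp
  5563 − 3557 = 2006 bp
  6842 − 5563 = 1279 bp
Sorted largest to smallest: 2989, 2006, 1279, 568 bp.

2989, 2006, 1279, 568 bp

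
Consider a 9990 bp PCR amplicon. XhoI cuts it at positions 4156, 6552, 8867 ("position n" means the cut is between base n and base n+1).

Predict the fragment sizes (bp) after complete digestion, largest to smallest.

Linear molecule, 3 cuts → 4 fragments:
  4156 − 0 = 4156 bp
  6552 − 4156 = 2396 bp
  8867 − 6552 = 2315 bp
  9990 − 8867 = 1123 bp
Sorted largest to smallest: 4156, 2396, 2315, 1123 bp.

4156, 2396, 2315, 1123 bp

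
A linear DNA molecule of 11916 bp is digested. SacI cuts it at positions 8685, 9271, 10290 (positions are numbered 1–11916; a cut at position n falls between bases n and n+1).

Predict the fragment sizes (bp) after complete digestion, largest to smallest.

Linear molecule, 3 cuts → 4 fragments:
  8685 − 0 = 8685 bp
  9271 − 8685 = 586 bp
  10290 − 9271 = 1019 bp
  11916 − 10290 = 1626 bp
Sorted largest to smallest: 8685, 1626, 1019, 586 bp.

8685, 1626, 1019, 586 bp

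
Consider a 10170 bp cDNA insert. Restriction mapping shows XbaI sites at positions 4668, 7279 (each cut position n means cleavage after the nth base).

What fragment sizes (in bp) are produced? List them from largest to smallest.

Linear molecule, 2 cuts → 3 fragments:
  4668 − 0 = 4668 bp
  7279 − 4668 = 2611 bp
  10170 − 7279 = 2891 bp
Sorted largest to smallest: 4668, 2891, 2611 bp.

4668, 2891, 2611 bp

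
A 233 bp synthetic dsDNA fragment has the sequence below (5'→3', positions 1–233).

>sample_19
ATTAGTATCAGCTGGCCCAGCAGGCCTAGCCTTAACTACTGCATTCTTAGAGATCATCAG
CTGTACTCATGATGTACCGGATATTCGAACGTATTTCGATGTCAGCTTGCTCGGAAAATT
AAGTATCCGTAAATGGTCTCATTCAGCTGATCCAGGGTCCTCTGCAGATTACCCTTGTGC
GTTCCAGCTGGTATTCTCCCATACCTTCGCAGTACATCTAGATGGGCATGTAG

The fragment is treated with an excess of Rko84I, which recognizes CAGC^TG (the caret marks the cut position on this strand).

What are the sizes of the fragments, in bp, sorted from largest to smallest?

86, 49, 45, 41, 12 bp

Rko84I sites (CAGCTG) start at positions 9, 58, 144, 185.
Rko84I cuts after base 4 of each site, so after positions 12, 61, 147, 188.
Linear molecule, 4 cuts → 5 fragments:
  1–12 → 12 bp
  13–61 → 49 bp
  62–147 → 86 bp
  148–188 → 41 bp
  189–233 → 45 bp
Sorted largest to smallest: 86, 49, 45, 41, 12 bp.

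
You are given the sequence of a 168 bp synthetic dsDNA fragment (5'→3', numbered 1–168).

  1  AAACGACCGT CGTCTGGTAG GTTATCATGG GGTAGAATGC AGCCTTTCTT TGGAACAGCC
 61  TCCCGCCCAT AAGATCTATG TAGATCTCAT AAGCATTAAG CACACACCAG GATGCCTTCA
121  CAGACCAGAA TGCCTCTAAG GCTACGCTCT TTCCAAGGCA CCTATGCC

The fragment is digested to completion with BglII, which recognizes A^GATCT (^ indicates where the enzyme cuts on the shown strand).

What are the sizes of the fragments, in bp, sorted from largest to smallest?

86, 72, 10 bp

BglII sites (AGATCT) start at positions 72, 82.
BglII cuts after the first base of each site, so after positions 72, 82.
Linear molecule, 2 cuts → 3 fragments:
  1–72 → 72 bp
  73–82 → 10 bp
  83–168 → 86 bp
Sorted largest to smallest: 86, 72, 10 bp.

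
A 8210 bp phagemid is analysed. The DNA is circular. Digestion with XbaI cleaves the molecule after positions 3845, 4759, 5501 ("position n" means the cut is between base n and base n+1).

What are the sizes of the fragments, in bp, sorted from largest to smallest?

Circular molecule, 3 cuts → 3 fragments:
  4759 − 3845 = 914 bp
  5501 − 4759 = 742 bp
  wrap: 8210 − 5501 + 3845 = 6554 bp
Sorted largest to smallest: 6554, 914, 742 bp.

6554, 914, 742 bp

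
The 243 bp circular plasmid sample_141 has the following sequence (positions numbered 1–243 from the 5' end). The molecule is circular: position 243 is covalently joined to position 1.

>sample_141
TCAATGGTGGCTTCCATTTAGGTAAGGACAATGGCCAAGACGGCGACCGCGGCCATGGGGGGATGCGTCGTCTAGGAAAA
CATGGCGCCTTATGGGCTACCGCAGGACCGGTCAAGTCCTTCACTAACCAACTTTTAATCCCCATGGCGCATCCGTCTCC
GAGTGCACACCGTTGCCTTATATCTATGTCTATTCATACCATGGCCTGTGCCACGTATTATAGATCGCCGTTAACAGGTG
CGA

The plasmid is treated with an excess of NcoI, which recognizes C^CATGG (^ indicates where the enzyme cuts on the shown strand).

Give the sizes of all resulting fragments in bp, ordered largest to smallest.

NcoI sites (CCATGG) start at positions 53, 142, 199.
NcoI cuts after the first base of each site, so after positions 53, 142, 199.
Circular molecule, 3 cuts → 3 fragments:
  54–142 → 89 bp
  143–199 → 57 bp
  200–243 then 1–53 → 44 + 53 = 97 bp
Sorted largest to smallest: 97, 89, 57 bp.

97, 89, 57 bp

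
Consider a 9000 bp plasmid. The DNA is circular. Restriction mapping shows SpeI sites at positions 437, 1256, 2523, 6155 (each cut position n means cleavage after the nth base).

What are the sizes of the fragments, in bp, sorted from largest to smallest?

3632, 3282, 1267, 819 bp

Circular molecule, 4 cuts → 4 fragments:
  1256 − 437 = 819 bp
  2523 − 1256 = 1267 bp
  6155 − 2523 = 3632 bp
  wrap: 9000 − 6155 + 437 = 3282 bp
Sorted largest to smallest: 3632, 3282, 1267, 819 bp.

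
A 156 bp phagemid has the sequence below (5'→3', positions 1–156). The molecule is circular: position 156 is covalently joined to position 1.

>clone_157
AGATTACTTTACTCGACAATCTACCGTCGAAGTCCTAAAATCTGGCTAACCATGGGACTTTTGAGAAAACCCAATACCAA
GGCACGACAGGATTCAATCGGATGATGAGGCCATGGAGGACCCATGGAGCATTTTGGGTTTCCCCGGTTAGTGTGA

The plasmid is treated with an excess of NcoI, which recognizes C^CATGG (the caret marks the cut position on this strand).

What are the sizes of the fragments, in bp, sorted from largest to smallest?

84, 61, 11 bp

NcoI sites (CCATGG) start at positions 50, 111, 122.
NcoI cuts after the first base of each site, so after positions 50, 111, 122.
Circular molecule, 3 cuts → 3 fragments:
  51–111 → 61 bp
  112–122 → 11 bp
  123–156 then 1–50 → 34 + 50 = 84 bp
Sorted largest to smallest: 84, 61, 11 bp.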